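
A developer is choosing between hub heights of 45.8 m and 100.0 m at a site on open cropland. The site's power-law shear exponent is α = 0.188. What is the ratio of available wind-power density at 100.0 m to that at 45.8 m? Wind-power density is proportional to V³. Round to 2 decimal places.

Speed ratio: V_B/V_A = (z_B/z_A)^α = (100.0/45.8)^0.188 = (2.1834)^0.188 = 1.15813
Power-density ratio: P_B/P_A = (V_B/V_A)³ = (1.15813)³ = 1.55336

1.55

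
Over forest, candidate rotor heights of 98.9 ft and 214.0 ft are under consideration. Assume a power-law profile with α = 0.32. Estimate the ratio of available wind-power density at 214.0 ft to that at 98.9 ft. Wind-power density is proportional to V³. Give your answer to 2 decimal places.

Speed ratio: V_B/V_A = (z_B/z_A)^α = (214.0/98.9)^0.32 = (2.1638)^0.32 = 1.28018
Power-density ratio: P_B/P_A = (V_B/V_A)³ = (1.28018)³ = 2.09802

2.10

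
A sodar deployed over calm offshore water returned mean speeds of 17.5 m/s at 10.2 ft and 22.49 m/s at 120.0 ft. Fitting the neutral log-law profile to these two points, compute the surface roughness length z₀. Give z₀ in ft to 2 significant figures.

z₀ ≈ 0.0018 ft

Log law: V(z) ∝ ln(z/z₀). With r = V₁/V₂ = 17.5/22.49 = 0.77812,
r · ln(z₂/z₀) = ln(z₁/z₀) ⇒ ln z₀ = (ln z₁ − r·ln z₂)/(1 − r)
ln z₀ = (2.32239 − 0.77812×4.78749) / 0.22188 = -6.3228
z₀ = exp(-6.3228) = 0.001795 ft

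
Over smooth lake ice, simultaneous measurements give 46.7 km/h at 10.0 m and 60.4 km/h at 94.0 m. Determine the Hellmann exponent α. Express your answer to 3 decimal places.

Power law: V₂/V₁ = (z₂/z₁)^α ⇒ α = ln(V₂/V₁) / ln(z₂/z₁)
α = ln(60.4/46.7) / ln(94.0/10.0) = ln(1.2934) / ln(9.4000)
  = 0.25724 / 2.24071 = 0.11481

α ≈ 0.115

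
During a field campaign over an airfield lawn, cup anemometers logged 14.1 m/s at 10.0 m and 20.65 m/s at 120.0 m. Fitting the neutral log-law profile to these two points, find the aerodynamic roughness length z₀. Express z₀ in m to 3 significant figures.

z₀ ≈ 0.0475 m

Log law: V(z) ∝ ln(z/z₀). With r = V₁/V₂ = 14.1/20.65 = 0.68281,
r · ln(z₂/z₀) = ln(z₁/z₀) ⇒ ln z₀ = (ln z₁ − r·ln z₂)/(1 − r)
ln z₀ = (2.30259 − 0.68281×4.78749) / 0.31719 = -3.0466
z₀ = exp(-3.0466) = 0.04752 m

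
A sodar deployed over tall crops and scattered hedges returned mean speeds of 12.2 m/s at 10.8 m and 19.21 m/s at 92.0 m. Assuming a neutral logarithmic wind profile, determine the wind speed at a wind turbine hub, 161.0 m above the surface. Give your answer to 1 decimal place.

21.0 m/s

Log law: V ∝ ln(z/z₀). From the pair, with r = V₁/V₂ = 0.63509,
ln z₀ = (ln z₁ − r·ln z₂)/(1 − r) = (2.3795 − 0.63509×4.5218)/0.36491 = -1.3488 → z₀ = 0.2596 m
V₃ = V₁ · ln(z₃/z₀)/ln(z₁/z₀) = 12.2 × 6.4302/3.7283 = 21.0412 m/s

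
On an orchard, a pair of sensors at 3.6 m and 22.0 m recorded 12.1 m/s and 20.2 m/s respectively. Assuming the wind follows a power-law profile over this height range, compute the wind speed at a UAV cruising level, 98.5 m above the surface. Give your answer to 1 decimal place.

First find α: α = ln(V₂/V₁)/ln(z₂/z₁) = ln(20.2/12.1)/ln(22.0/3.6) = 0.51248/1.81011 = 0.2831
Extrapolate from 22.0 m to 98.5 m: V₃ = 20.2 × (98.5/22.0)^0.2831 = 20.2 × 1.5287 = 30.8792 m/s

30.9 m/s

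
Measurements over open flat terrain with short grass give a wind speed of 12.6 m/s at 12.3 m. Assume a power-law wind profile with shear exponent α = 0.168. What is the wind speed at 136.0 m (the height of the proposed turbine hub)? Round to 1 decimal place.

Power-law profile: V₂ = V₁ · (z₂/z₁)^α
V₂ = 12.6 × (136.0/12.3)^0.168 = 12.6 × (11.0569)^0.168
    = 12.6 × 1.4974 = 18.8669 m/s

18.9 m/s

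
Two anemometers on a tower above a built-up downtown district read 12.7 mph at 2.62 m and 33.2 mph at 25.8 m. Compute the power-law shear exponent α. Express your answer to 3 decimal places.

α ≈ 0.420

Power law: V₂/V₁ = (z₂/z₁)^α ⇒ α = ln(V₂/V₁) / ln(z₂/z₁)
α = ln(33.2/12.7) / ln(25.8/2.62) = ln(2.6142) / ln(9.8473)
  = 0.96095 / 2.28720 = 0.42014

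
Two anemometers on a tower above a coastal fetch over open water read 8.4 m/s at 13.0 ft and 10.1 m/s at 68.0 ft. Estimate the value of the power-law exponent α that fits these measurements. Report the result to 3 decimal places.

α ≈ 0.111

Power law: V₂/V₁ = (z₂/z₁)^α ⇒ α = ln(V₂/V₁) / ln(z₂/z₁)
α = ln(10.1/8.4) / ln(68.0/13.0) = ln(1.2024) / ln(5.2308)
  = 0.18430 / 1.65456 = 0.11139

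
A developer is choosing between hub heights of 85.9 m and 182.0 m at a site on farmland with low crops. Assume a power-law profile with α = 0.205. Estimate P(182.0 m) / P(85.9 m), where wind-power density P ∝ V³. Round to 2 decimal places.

1.59

Speed ratio: V_B/V_A = (z_B/z_A)^α = (182.0/85.9)^0.205 = (2.1187)^0.205 = 1.16640
Power-density ratio: P_B/P_A = (V_B/V_A)³ = (1.16640)³ = 1.58686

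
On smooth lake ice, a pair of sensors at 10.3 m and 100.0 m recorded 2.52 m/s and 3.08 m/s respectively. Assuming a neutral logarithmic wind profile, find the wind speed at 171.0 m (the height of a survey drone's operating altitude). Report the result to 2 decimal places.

Log law: V ∝ ln(z/z₀). From the pair, with r = V₁/V₂ = 0.81818,
ln z₀ = (ln z₁ − r·ln z₂)/(1 − r) = (2.3321 − 0.81818×4.6052)/0.18182 = -7.8965 → z₀ = 0.0003721 m
V₃ = V₁ · ln(z₃/z₀)/ln(z₁/z₀) = 2.52 × 13.0381/10.2286 = 3.2122 m/s

3.21 m/s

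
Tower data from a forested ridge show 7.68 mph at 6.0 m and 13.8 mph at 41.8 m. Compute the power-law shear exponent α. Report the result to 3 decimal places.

α ≈ 0.302

Power law: V₂/V₁ = (z₂/z₁)^α ⇒ α = ln(V₂/V₁) / ln(z₂/z₁)
α = ln(13.8/7.68) / ln(41.8/6.0) = ln(1.7969) / ln(6.9667)
  = 0.58605 / 1.94114 = 0.30191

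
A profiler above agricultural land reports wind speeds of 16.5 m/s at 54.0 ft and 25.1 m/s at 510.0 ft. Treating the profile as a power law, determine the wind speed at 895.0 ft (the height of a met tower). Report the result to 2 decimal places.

First find α: α = ln(V₂/V₁)/ln(z₂/z₁) = ln(25.1/16.5)/ln(510.0/54.0) = 0.41951/2.24543 = 0.1868
Extrapolate from 510.0 ft to 895.0 ft: V₃ = 25.1 × (895.0/510.0)^0.1868 = 25.1 × 1.1108 = 27.8809 m/s

27.88 m/s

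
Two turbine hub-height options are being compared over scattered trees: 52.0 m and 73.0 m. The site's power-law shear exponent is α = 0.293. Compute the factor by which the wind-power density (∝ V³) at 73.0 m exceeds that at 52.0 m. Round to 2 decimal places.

1.35

Speed ratio: V_B/V_A = (z_B/z_A)^α = (73.0/52.0)^0.293 = (1.4038)^0.293 = 1.10450
Power-density ratio: P_B/P_A = (V_B/V_A)³ = (1.10450)³ = 1.34739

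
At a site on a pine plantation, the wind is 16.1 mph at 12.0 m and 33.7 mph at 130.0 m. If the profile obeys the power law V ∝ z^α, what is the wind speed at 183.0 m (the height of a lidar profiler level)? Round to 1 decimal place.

37.5 mph

First find α: α = ln(V₂/V₁)/ln(z₂/z₁) = ln(33.7/16.1)/ln(130.0/12.0) = 0.73868/2.38263 = 0.3100
Extrapolate from 130.0 m to 183.0 m: V₃ = 33.7 × (183.0/130.0)^0.3100 = 33.7 × 1.1118 = 37.4689 mph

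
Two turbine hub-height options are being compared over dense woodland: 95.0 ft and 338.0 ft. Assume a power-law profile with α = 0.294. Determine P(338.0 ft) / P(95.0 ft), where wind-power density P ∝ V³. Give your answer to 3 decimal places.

Speed ratio: V_B/V_A = (z_B/z_A)^α = (338.0/95.0)^0.294 = (3.5579)^0.294 = 1.45228
Power-density ratio: P_B/P_A = (V_B/V_A)³ = (1.45228)³ = 3.06304

3.063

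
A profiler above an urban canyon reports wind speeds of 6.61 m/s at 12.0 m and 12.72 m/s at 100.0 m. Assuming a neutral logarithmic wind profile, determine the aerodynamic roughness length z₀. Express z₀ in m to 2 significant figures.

z₀ ≈ 1.2 m

Log law: V(z) ∝ ln(z/z₀). With r = V₁/V₂ = 6.61/12.72 = 0.51965,
r · ln(z₂/z₀) = ln(z₁/z₀) ⇒ ln z₀ = (ln z₁ − r·ln z₂)/(1 − r)
ln z₀ = (2.48491 − 0.51965×4.60517) / 0.48035 = 0.1911
z₀ = exp(0.1911) = 1.211 m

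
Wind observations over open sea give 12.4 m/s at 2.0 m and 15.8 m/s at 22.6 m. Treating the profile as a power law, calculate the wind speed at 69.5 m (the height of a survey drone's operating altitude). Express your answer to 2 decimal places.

17.68 m/s

First find α: α = ln(V₂/V₁)/ln(z₂/z₁) = ln(15.8/12.4)/ln(22.6/2.0) = 0.24231/2.42480 = 0.0999
Extrapolate from 22.6 m to 69.5 m: V₃ = 15.8 × (69.5/22.6)^0.0999 = 15.8 × 1.1188 = 17.6771 m/s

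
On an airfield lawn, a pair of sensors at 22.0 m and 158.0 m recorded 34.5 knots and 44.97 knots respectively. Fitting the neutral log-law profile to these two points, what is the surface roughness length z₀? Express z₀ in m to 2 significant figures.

z₀ ≈ 0.033 m

Log law: V(z) ∝ ln(z/z₀). With r = V₁/V₂ = 34.5/44.97 = 0.76718,
r · ln(z₂/z₀) = ln(z₁/z₀) ⇒ ln z₀ = (ln z₁ − r·ln z₂)/(1 − r)
ln z₀ = (3.09104 − 0.76718×5.06260) / 0.23282 = -3.4055
z₀ = exp(-3.4055) = 0.03319 m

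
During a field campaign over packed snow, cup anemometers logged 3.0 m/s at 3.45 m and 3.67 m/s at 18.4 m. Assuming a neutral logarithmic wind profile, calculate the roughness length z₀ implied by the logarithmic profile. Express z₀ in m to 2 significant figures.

z₀ ≈ 0.0019 m

Log law: V(z) ∝ ln(z/z₀). With r = V₁/V₂ = 3.0/3.67 = 0.81744,
r · ln(z₂/z₀) = ln(z₁/z₀) ⇒ ln z₀ = (ln z₁ − r·ln z₂)/(1 − r)
ln z₀ = (1.23837 − 0.81744×2.91235) / 0.18256 = -6.2570
z₀ = exp(-6.2570) = 0.001917 m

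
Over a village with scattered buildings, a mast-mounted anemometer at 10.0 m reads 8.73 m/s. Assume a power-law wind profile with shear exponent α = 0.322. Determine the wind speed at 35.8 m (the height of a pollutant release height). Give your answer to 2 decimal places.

Power-law profile: V₂ = V₁ · (z₂/z₁)^α
V₂ = 8.73 × (35.8/10.0)^0.322 = 8.73 × (3.5800)^0.322
    = 8.73 × 1.5078 = 13.1633 m/s

13.16 m/s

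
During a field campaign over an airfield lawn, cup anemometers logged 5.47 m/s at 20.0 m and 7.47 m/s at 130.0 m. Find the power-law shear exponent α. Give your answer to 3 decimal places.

α ≈ 0.166

Power law: V₂/V₁ = (z₂/z₁)^α ⇒ α = ln(V₂/V₁) / ln(z₂/z₁)
α = ln(7.47/5.47) / ln(130.0/20.0) = ln(1.3656) / ln(6.5000)
  = 0.31162 / 1.87180 = 0.16648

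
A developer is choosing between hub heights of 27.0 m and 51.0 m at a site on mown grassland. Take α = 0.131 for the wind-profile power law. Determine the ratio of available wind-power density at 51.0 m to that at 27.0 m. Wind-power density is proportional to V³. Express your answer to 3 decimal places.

1.284

Speed ratio: V_B/V_A = (z_B/z_A)^α = (51.0/27.0)^0.131 = (1.8889)^0.131 = 1.08688
Power-density ratio: P_B/P_A = (V_B/V_A)³ = (1.08688)³ = 1.28395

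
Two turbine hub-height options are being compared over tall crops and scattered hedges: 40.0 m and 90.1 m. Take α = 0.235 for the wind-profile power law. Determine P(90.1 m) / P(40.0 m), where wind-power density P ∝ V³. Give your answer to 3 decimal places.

Speed ratio: V_B/V_A = (z_B/z_A)^α = (90.1/40.0)^0.235 = (2.2525)^0.235 = 1.21025
Power-density ratio: P_B/P_A = (V_B/V_A)³ = (1.21025)³ = 1.77267

1.773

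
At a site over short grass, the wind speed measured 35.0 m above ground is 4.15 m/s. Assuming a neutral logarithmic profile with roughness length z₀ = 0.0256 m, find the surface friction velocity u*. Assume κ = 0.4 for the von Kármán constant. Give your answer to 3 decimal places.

Log law: V(z) = (u*/κ) · ln(z/z₀) ⇒ u* = κ · V / ln(z/z₀)
u* = 0.4 × 4.15 / ln(35.0/0.0256) = 0.4 × 4.15 / 7.2205
   = 1.6600 / 7.2205 = 0.2299 m/s

u* ≈ 0.230 m/s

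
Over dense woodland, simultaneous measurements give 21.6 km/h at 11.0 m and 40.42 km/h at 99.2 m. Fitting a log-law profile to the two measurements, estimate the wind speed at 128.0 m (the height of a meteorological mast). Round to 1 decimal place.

Log law: V ∝ ln(z/z₀). From the pair, with r = V₁/V₂ = 0.53439,
ln z₀ = (ln z₁ − r·ln z₂)/(1 − r) = (2.3979 − 0.53439×4.5971)/0.46561 = -0.1262 → z₀ = 0.8814 m
V₃ = V₁ · ln(z₃/z₀)/ln(z₁/z₀) = 21.6 × 4.9782/2.5241 = 42.6012 km/h

42.6 km/h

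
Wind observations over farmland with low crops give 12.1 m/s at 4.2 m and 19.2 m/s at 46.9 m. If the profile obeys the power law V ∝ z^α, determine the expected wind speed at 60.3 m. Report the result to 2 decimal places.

20.15 m/s

First find α: α = ln(V₂/V₁)/ln(z₂/z₁) = ln(19.2/12.1)/ln(46.9/4.2) = 0.46170/2.41293 = 0.1913
Extrapolate from 46.9 m to 60.3 m: V₃ = 19.2 × (60.3/46.9)^0.1913 = 19.2 × 1.0493 = 20.1458 m/s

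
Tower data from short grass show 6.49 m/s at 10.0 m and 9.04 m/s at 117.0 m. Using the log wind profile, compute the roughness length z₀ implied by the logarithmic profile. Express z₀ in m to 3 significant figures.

Log law: V(z) ∝ ln(z/z₀). With r = V₁/V₂ = 6.49/9.04 = 0.71792,
r · ln(z₂/z₀) = ln(z₁/z₀) ⇒ ln z₀ = (ln z₁ − r·ln z₂)/(1 − r)
ln z₀ = (2.30259 − 0.71792×4.76217) / 0.28208 = -3.9573
z₀ = exp(-3.9573) = 0.01911 m

z₀ ≈ 0.0191 m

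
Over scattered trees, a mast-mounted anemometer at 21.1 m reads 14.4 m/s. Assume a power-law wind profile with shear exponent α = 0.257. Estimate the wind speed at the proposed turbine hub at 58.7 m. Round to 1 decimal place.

18.7 m/s

Power-law profile: V₂ = V₁ · (z₂/z₁)^α
V₂ = 14.4 × (58.7/21.1)^0.257 = 14.4 × (2.7820)^0.257
    = 14.4 × 1.3008 = 18.7310 m/s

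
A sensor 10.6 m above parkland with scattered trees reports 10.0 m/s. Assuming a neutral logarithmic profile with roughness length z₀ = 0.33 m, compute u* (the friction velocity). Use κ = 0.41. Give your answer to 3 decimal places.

u* ≈ 1.182 m/s

Log law: V(z) = (u*/κ) · ln(z/z₀) ⇒ u* = κ · V / ln(z/z₀)
u* = 0.41 × 10.0 / ln(10.6/0.33) = 0.41 × 10.0 / 3.4695
   = 4.1000 / 3.4695 = 1.1817 m/s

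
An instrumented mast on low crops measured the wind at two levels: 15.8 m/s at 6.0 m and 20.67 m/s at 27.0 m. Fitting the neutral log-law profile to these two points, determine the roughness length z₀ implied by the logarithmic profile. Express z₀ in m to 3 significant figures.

Log law: V(z) ∝ ln(z/z₀). With r = V₁/V₂ = 15.8/20.67 = 0.76439,
r · ln(z₂/z₀) = ln(z₁/z₀) ⇒ ln z₀ = (ln z₁ − r·ln z₂)/(1 − r)
ln z₀ = (1.79176 − 0.76439×3.29584) / 0.23561 = -3.0880
z₀ = exp(-3.0880) = 0.04559 m

z₀ ≈ 0.0456 m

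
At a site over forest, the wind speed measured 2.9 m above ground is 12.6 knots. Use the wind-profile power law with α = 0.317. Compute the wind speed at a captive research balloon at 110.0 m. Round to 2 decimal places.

Power-law profile: V₂ = V₁ · (z₂/z₁)^α
V₂ = 12.6 × (110.0/2.9)^0.317 = 12.6 × (37.9310)^0.317
    = 12.6 × 3.1662 = 39.8944 knots

39.89 knots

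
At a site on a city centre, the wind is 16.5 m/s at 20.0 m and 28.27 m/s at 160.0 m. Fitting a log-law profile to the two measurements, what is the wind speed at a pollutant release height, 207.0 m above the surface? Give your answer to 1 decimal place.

29.7 m/s

Log law: V ∝ ln(z/z₀). From the pair, with r = V₁/V₂ = 0.58366,
ln z₀ = (ln z₁ − r·ln z₂)/(1 − r) = (2.9957 − 0.58366×5.0752)/0.41634 = 0.0806 → z₀ = 1.084 m
V₃ = V₁ · ln(z₃/z₀)/ln(z₁/z₀) = 16.5 × 5.2521/2.9151 = 29.7277 m/s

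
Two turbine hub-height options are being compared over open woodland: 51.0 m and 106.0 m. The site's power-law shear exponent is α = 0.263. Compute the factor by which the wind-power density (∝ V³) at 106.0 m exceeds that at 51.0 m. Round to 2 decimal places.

Speed ratio: V_B/V_A = (z_B/z_A)^α = (106.0/51.0)^0.263 = (2.0784)^0.263 = 1.21217
Power-density ratio: P_B/P_A = (V_B/V_A)³ = (1.21217)³ = 1.78112

1.78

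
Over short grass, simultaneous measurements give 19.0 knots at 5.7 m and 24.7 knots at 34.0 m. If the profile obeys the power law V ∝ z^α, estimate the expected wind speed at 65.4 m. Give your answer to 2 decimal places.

First find α: α = ln(V₂/V₁)/ln(z₂/z₁) = ln(24.7/19.0)/ln(34.0/5.7) = 0.26236/1.78589 = 0.1469
Extrapolate from 34.0 m to 65.4 m: V₃ = 24.7 × (65.4/34.0)^0.1469 = 24.7 × 1.1009 = 27.1915 knots

27.19 knots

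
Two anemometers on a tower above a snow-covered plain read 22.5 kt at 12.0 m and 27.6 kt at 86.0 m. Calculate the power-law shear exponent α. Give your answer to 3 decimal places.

Power law: V₂/V₁ = (z₂/z₁)^α ⇒ α = ln(V₂/V₁) / ln(z₂/z₁)
α = ln(27.6/22.5) / ln(86.0/12.0) = ln(1.2267) / ln(7.1667)
  = 0.20430 / 1.96944 = 0.10374

α ≈ 0.104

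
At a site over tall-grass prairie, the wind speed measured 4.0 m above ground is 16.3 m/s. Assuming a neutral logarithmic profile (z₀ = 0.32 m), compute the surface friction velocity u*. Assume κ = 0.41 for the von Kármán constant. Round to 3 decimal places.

u* ≈ 2.646 m/s

Log law: V(z) = (u*/κ) · ln(z/z₀) ⇒ u* = κ · V / ln(z/z₀)
u* = 0.41 × 16.3 / ln(4.0/0.32) = 0.41 × 16.3 / 2.5257
   = 6.6830 / 2.5257 = 2.6460 m/s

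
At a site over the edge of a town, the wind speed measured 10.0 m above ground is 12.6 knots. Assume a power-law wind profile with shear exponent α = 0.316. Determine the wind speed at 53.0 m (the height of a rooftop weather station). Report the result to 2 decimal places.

21.34 knots

Power-law profile: V₂ = V₁ · (z₂/z₁)^α
V₂ = 12.6 × (53.0/10.0)^0.316 = 12.6 × (5.3000)^0.316
    = 12.6 × 1.6938 = 21.3423 knots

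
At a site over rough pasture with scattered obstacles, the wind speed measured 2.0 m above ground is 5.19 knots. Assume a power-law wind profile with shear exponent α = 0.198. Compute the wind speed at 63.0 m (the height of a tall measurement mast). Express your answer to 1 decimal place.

Power-law profile: V₂ = V₁ · (z₂/z₁)^α
V₂ = 5.19 × (63.0/2.0)^0.198 = 5.19 × (31.5000)^0.198
    = 5.19 × 1.9800 = 10.2762 knots

10.3 knots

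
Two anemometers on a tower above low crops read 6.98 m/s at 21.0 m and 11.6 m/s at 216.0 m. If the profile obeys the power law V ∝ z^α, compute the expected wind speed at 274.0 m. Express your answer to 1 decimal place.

First find α: α = ln(V₂/V₁)/ln(z₂/z₁) = ln(11.6/6.98)/ln(216.0/21.0) = 0.50796/2.33076 = 0.2179
Extrapolate from 216.0 m to 274.0 m: V₃ = 11.6 × (274.0/216.0)^0.2179 = 11.6 × 1.0532 = 12.2172 m/s

12.2 m/s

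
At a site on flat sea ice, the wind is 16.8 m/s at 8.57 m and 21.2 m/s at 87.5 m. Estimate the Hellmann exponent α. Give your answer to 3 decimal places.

Power law: V₂/V₁ = (z₂/z₁)^α ⇒ α = ln(V₂/V₁) / ln(z₂/z₁)
α = ln(21.2/16.8) / ln(87.5/8.57) = ln(1.2619) / ln(10.2100)
  = 0.23262 / 2.32337 = 0.10012

α ≈ 0.100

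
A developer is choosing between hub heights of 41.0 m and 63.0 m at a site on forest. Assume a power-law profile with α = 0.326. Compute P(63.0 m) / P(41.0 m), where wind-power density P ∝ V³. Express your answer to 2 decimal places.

1.52

Speed ratio: V_B/V_A = (z_B/z_A)^α = (63.0/41.0)^0.326 = (1.5366)^0.326 = 1.15032
Power-density ratio: P_B/P_A = (V_B/V_A)³ = (1.15032)³ = 1.52213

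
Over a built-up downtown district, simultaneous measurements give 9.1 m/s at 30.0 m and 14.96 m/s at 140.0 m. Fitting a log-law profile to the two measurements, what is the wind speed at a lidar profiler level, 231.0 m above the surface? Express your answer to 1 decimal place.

Log law: V ∝ ln(z/z₀). From the pair, with r = V₁/V₂ = 0.60829,
ln z₀ = (ln z₁ − r·ln z₂)/(1 − r) = (3.4012 − 0.60829×4.9416)/0.39171 = 1.0090 → z₀ = 2.743 m
V₃ = V₁ · ln(z₃/z₀)/ln(z₁/z₀) = 9.1 × 4.4334/2.3922 = 16.8650 m/s

16.9 m/s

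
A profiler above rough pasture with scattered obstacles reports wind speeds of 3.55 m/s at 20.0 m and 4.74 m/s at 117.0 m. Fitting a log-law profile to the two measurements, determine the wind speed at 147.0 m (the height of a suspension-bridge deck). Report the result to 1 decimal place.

4.9 m/s

Log law: V ∝ ln(z/z₀). From the pair, with r = V₁/V₂ = 0.74895,
ln z₀ = (ln z₁ − r·ln z₂)/(1 − r) = (2.9957 − 0.74895×4.7622)/0.25105 = -2.2739 → z₀ = 0.1029 m
V₃ = V₁ · ln(z₃/z₀)/ln(z₁/z₀) = 3.55 × 7.2643/5.2696 = 4.8938 m/s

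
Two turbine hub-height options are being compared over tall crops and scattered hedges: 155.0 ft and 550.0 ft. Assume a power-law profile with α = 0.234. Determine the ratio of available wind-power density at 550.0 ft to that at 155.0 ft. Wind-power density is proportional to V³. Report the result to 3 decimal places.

2.433

Speed ratio: V_B/V_A = (z_B/z_A)^α = (550.0/155.0)^0.234 = (3.5484)^0.234 = 1.34495
Power-density ratio: P_B/P_A = (V_B/V_A)³ = (1.34495)³ = 2.43289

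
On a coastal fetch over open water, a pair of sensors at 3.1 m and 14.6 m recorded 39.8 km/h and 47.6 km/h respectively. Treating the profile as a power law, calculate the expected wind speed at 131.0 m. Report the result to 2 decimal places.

61.33 km/h

First find α: α = ln(V₂/V₁)/ln(z₂/z₁) = ln(47.6/39.8)/ln(14.6/3.1) = 0.17897/1.54962 = 0.1155
Extrapolate from 14.6 m to 131.0 m: V₃ = 47.6 × (131.0/14.6)^0.1155 = 47.6 × 1.2884 = 61.3281 km/h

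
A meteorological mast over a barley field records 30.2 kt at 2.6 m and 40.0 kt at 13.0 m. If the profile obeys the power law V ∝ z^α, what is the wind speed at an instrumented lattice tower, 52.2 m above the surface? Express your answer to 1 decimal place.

First find α: α = ln(V₂/V₁)/ln(z₂/z₁) = ln(40.0/30.2)/ln(13.0/2.6) = 0.28104/1.60944 = 0.1746
Extrapolate from 13.0 m to 52.2 m: V₃ = 40.0 × (52.2/13.0)^0.1746 = 40.0 × 1.2747 = 50.9896 kt

51.0 kt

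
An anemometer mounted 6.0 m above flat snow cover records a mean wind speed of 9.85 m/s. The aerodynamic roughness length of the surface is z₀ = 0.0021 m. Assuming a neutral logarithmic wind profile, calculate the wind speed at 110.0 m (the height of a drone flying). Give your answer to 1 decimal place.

Log law: V(z) ∝ ln(z/z₀), so V₂/V₁ = ln(z₂/z₀) / ln(z₁/z₀).
ln(110.0/0.0021) = 10.8663, ln(6.0/0.0021) = 7.9576
V₂ = 9.85 × 10.8663/7.9576 = 9.85 × 1.3655 = 13.4505 m/s

13.5 m/s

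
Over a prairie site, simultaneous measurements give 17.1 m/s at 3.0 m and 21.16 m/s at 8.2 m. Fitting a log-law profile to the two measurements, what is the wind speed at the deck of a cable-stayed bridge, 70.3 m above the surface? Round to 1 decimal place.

29.8 m/s

Log law: V ∝ ln(z/z₀). From the pair, with r = V₁/V₂ = 0.80813,
ln z₀ = (ln z₁ − r·ln z₂)/(1 − r) = (1.0986 − 0.80813×2.1041)/0.19187 = -3.1365 → z₀ = 0.04344 m
V₃ = V₁ · ln(z₃/z₀)/ln(z₁/z₀) = 17.1 × 7.3892/4.2351 = 29.8356 m/s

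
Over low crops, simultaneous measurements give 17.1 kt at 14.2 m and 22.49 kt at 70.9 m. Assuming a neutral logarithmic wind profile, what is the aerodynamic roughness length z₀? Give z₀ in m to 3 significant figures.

Log law: V(z) ∝ ln(z/z₀). With r = V₁/V₂ = 17.1/22.49 = 0.76034,
r · ln(z₂/z₀) = ln(z₁/z₀) ⇒ ln z₀ = (ln z₁ − r·ln z₂)/(1 − r)
ln z₀ = (2.65324 − 0.76034×4.26127) / 0.23966 = -2.4483
z₀ = exp(-2.4483) = 0.08644 m

z₀ ≈ 0.0864 m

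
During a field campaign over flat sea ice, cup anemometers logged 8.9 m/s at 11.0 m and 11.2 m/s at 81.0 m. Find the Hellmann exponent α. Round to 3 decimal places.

Power law: V₂/V₁ = (z₂/z₁)^α ⇒ α = ln(V₂/V₁) / ln(z₂/z₁)
α = ln(11.2/8.9) / ln(81.0/11.0) = ln(1.2584) / ln(7.3636)
  = 0.22986 / 1.99655 = 0.11513

α ≈ 0.115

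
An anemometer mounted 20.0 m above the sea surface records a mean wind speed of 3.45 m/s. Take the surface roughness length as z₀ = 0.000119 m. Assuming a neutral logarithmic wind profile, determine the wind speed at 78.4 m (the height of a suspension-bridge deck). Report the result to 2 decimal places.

Log law: V(z) ∝ ln(z/z₀), so V₂/V₁ = ln(z₂/z₀) / ln(z₁/z₀).
ln(78.4/0.000119) = 13.3982, ln(20.0/0.000119) = 12.0321
V₂ = 3.45 × 13.3982/12.0321 = 3.45 × 1.1135 = 3.8417 m/s

3.84 m/s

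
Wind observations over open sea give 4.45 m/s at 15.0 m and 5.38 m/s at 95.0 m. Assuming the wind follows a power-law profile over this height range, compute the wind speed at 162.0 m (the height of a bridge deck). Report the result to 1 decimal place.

First find α: α = ln(V₂/V₁)/ln(z₂/z₁) = ln(5.38/4.45)/ln(95.0/15.0) = 0.18978/1.84583 = 0.1028
Extrapolate from 95.0 m to 162.0 m: V₃ = 5.38 × (162.0/95.0)^0.1028 = 5.38 × 1.0564 = 5.6835 m/s

5.7 m/s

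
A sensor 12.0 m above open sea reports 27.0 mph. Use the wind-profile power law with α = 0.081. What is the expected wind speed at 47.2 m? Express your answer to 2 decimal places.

Power-law profile: V₂ = V₁ · (z₂/z₁)^α
V₂ = 27.0 × (47.2/12.0)^0.081 = 27.0 × (3.9333)^0.081
    = 27.0 × 1.1173 = 30.1675 mph

30.17 mph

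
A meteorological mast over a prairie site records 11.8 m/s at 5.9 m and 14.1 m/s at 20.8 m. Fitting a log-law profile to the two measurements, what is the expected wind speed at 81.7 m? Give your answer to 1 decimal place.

16.6 m/s

Log law: V ∝ ln(z/z₀). From the pair, with r = V₁/V₂ = 0.83688,
ln z₀ = (ln z₁ − r·ln z₂)/(1 − r) = (1.7750 − 0.83688×3.0350)/0.16312 = -4.6894 → z₀ = 0.009192 m
V₃ = V₁ · ln(z₃/z₀)/ln(z₁/z₀) = 11.8 × 9.0925/6.4644 = 16.5973 m/s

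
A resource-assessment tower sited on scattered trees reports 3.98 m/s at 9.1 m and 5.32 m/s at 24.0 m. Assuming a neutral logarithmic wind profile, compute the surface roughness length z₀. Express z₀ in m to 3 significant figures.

z₀ ≈ 0.511 m

Log law: V(z) ∝ ln(z/z₀). With r = V₁/V₂ = 3.98/5.32 = 0.74812,
r · ln(z₂/z₀) = ln(z₁/z₀) ⇒ ln z₀ = (ln z₁ − r·ln z₂)/(1 − r)
ln z₀ = (2.20827 − 0.74812×3.17805) / 0.25188 = -0.6721
z₀ = exp(-0.6721) = 0.5106 m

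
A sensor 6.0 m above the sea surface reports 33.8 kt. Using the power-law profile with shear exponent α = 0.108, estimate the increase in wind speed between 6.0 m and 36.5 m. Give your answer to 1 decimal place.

Power law: V₂ = V₁ · (z₂/z₁)^α = 33.8 × (6.0833)^0.108 = 41.0775 kt
ΔV = 41.0775 − 33.8 = 7.2775 kt

7.3 kt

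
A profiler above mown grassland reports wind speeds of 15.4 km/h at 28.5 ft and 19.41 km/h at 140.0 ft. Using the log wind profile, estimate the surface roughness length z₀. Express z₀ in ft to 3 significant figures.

z₀ ≈ 0.0631 ft

Log law: V(z) ∝ ln(z/z₀). With r = V₁/V₂ = 15.4/19.41 = 0.79341,
r · ln(z₂/z₀) = ln(z₁/z₀) ⇒ ln z₀ = (ln z₁ − r·ln z₂)/(1 − r)
ln z₀ = (3.34990 − 0.79341×4.94164) / 0.20659 = -2.7630
z₀ = exp(-2.7630) = 0.06310 ft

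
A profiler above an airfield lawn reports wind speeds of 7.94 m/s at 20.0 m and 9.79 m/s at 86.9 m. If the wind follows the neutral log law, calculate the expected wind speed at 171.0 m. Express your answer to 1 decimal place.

10.6 m/s

Log law: V ∝ ln(z/z₀). From the pair, with r = V₁/V₂ = 0.81103,
ln z₀ = (ln z₁ − r·ln z₂)/(1 − r) = (2.9957 − 0.81103×4.4648)/0.18897 = -3.3092 → z₀ = 0.03655 m
V₃ = V₁ · ln(z₃/z₀)/ln(z₁/z₀) = 7.94 × 8.4508/6.3049 = 10.6425 m/s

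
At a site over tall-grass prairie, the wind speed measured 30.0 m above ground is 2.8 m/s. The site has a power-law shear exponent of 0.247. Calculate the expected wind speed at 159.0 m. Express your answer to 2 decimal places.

Power-law profile: V₂ = V₁ · (z₂/z₁)^α
V₂ = 2.8 × (159.0/30.0)^0.247 = 2.8 × (5.3000)^0.247
    = 2.8 × 1.5097 = 4.2272 m/s

4.23 m/s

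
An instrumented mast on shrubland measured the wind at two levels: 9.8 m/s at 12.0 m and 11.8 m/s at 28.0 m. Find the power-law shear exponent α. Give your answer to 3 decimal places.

Power law: V₂/V₁ = (z₂/z₁)^α ⇒ α = ln(V₂/V₁) / ln(z₂/z₁)
α = ln(11.8/9.8) / ln(28.0/12.0) = ln(1.2041) / ln(2.3333)
  = 0.18572 / 0.84730 = 0.21919

α ≈ 0.219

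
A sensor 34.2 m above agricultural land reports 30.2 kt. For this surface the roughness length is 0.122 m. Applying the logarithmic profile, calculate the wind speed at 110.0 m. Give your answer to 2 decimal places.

Log law: V(z) ∝ ln(z/z₀), so V₂/V₁ = ln(z₂/z₀) / ln(z₁/z₀).
ln(110.0/0.122) = 6.8042, ln(34.2/0.122) = 5.6360
V₂ = 30.2 × 6.8042/5.6360 = 30.2 × 1.2073 = 36.4600 kt

36.46 kt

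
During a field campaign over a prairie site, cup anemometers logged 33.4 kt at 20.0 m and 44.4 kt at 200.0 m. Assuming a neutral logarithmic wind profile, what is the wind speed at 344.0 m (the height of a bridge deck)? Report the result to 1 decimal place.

47.0 kt

Log law: V ∝ ln(z/z₀). From the pair, with r = V₁/V₂ = 0.75225,
ln z₀ = (ln z₁ − r·ln z₂)/(1 − r) = (2.9957 − 0.75225×5.2983)/0.24775 = -3.9958 → z₀ = 0.01839 m
V₃ = V₁ · ln(z₃/z₀)/ln(z₁/z₀) = 33.4 × 9.8364/6.9915 = 46.9908 kt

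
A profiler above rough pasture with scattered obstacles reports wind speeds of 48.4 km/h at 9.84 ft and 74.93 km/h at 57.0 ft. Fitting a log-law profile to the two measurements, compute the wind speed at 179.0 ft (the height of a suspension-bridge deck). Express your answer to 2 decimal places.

92.21 km/h

Log law: V ∝ ln(z/z₀). From the pair, with r = V₁/V₂ = 0.64594,
ln z₀ = (ln z₁ − r·ln z₂)/(1 − r) = (2.2865 − 0.64594×4.0431)/0.35406 = -0.9182 → z₀ = 0.3992 ft
V₃ = V₁ · ln(z₃/z₀)/ln(z₁/z₀) = 48.4 × 6.1056/3.2046 = 92.2130 km/h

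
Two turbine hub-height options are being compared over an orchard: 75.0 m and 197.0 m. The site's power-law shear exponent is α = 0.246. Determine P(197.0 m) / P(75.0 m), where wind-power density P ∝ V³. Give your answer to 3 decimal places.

Speed ratio: V_B/V_A = (z_B/z_A)^α = (197.0/75.0)^0.246 = (2.6267)^0.246 = 1.26816
Power-density ratio: P_B/P_A = (V_B/V_A)³ = (1.26816)³ = 2.03949

2.039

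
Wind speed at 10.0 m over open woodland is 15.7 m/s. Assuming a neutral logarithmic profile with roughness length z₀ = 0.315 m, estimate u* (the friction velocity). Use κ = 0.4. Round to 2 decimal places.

u* ≈ 1.82 m/s

Log law: V(z) = (u*/κ) · ln(z/z₀) ⇒ u* = κ · V / ln(z/z₀)
u* = 0.4 × 15.7 / ln(10.0/0.315) = 0.4 × 15.7 / 3.4578
   = 6.2800 / 3.4578 = 1.8162 m/s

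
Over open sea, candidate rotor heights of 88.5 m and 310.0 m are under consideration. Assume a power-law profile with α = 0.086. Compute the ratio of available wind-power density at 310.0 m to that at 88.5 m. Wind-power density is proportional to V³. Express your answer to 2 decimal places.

Speed ratio: V_B/V_A = (z_B/z_A)^α = (310.0/88.5)^0.086 = (3.5028)^0.086 = 1.11383
Power-density ratio: P_B/P_A = (V_B/V_A)³ = (1.11383)³ = 1.38185

1.38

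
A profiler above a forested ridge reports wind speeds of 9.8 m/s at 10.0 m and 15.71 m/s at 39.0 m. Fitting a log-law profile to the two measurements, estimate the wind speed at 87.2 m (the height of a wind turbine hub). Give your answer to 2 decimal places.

Log law: V ∝ ln(z/z₀). From the pair, with r = V₁/V₂ = 0.62381,
ln z₀ = (ln z₁ − r·ln z₂)/(1 − r) = (2.3026 − 0.62381×3.6636)/0.37619 = 0.0458 → z₀ = 1.047 m
V₃ = V₁ · ln(z₃/z₀)/ln(z₁/z₀) = 9.8 × 4.4224/2.2568 = 19.2041 m/s

19.20 m/s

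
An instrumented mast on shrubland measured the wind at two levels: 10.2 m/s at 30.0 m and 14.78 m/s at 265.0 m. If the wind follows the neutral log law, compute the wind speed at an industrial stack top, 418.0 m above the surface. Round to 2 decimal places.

15.74 m/s

Log law: V ∝ ln(z/z₀). From the pair, with r = V₁/V₂ = 0.69012,
ln z₀ = (ln z₁ − r·ln z₂)/(1 − r) = (3.4012 − 0.69012×5.5797)/0.30988 = -1.4506 → z₀ = 0.2344 m
V₃ = V₁ · ln(z₃/z₀)/ln(z₁/z₀) = 10.2 × 7.4860/4.8518 = 15.7381 m/s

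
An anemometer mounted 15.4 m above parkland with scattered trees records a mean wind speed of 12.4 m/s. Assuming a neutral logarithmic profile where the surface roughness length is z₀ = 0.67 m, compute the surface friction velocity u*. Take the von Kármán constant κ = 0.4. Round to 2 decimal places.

Log law: V(z) = (u*/κ) · ln(z/z₀) ⇒ u* = κ · V / ln(z/z₀)
u* = 0.4 × 12.4 / ln(15.4/0.67) = 0.4 × 12.4 / 3.1348
   = 4.9600 / 3.1348 = 1.5822 m/s

u* ≈ 1.58 m/s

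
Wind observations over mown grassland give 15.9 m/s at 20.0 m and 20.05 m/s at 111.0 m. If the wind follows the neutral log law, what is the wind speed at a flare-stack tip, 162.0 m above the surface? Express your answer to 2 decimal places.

Log law: V ∝ ln(z/z₀). From the pair, with r = V₁/V₂ = 0.79302,
ln z₀ = (ln z₁ − r·ln z₂)/(1 − r) = (2.9957 − 0.79302×4.7095)/0.20698 = -3.5704 → z₀ = 0.02815 m
V₃ = V₁ · ln(z₃/z₀)/ln(z₁/z₀) = 15.9 × 8.6580/6.5661 = 20.9655 m/s

20.97 m/s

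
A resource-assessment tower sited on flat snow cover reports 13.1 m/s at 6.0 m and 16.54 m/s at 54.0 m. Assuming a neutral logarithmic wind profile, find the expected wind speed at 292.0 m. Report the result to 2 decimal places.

Log law: V ∝ ln(z/z₀). From the pair, with r = V₁/V₂ = 0.79202,
ln z₀ = (ln z₁ − r·ln z₂)/(1 − r) = (1.7918 − 0.79202×3.9890)/0.20798 = -6.5756 → z₀ = 0.001394 m
V₃ = V₁ · ln(z₃/z₀)/ln(z₁/z₀) = 13.1 × 12.2523/8.3673 = 19.1824 m/s

19.18 m/s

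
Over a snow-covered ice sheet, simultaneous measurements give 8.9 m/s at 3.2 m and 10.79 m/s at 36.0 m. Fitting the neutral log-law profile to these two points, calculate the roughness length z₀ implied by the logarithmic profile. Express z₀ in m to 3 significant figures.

z₀ ≈ 0.0000359 m

Log law: V(z) ∝ ln(z/z₀). With r = V₁/V₂ = 8.9/10.79 = 0.82484,
r · ln(z₂/z₀) = ln(z₁/z₀) ⇒ ln z₀ = (ln z₁ − r·ln z₂)/(1 − r)
ln z₀ = (1.16315 − 0.82484×3.58352) / 0.17516 = -10.2343
z₀ = exp(-10.2343) = 0.00003592 m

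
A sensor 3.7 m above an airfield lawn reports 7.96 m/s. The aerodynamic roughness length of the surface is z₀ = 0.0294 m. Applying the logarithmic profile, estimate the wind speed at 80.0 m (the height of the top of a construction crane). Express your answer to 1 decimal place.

Log law: V(z) ∝ ln(z/z₀), so V₂/V₁ = ln(z₂/z₀) / ln(z₁/z₀).
ln(80.0/0.0294) = 7.9088, ln(3.7/0.0294) = 4.8351
V₂ = 7.96 × 7.9088/4.8351 = 7.96 × 1.6357 = 13.0202 m/s

13.0 m/s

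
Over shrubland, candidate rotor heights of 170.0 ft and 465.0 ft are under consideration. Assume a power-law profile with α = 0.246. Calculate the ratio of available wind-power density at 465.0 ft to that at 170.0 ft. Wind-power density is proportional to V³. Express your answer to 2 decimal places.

2.10

Speed ratio: V_B/V_A = (z_B/z_A)^α = (465.0/170.0)^0.246 = (2.7353)^0.246 = 1.28086
Power-density ratio: P_B/P_A = (V_B/V_A)³ = (1.28086)³ = 2.10140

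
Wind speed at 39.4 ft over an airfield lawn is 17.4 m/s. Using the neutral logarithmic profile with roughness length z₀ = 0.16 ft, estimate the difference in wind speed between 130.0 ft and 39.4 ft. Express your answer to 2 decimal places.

3.77 m/s

Log law: V₂ = V₁ · ln(z₂/z₀)/ln(z₁/z₀) = 17.4 × 6.7001/5.5063 = 21.1723 m/s
ΔV = 21.1723 − 17.4 = 3.7723 m/s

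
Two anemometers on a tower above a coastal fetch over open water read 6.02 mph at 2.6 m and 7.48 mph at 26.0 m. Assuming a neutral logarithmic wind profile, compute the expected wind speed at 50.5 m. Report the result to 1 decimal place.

7.9 mph

Log law: V ∝ ln(z/z₀). From the pair, with r = V₁/V₂ = 0.80481,
ln z₀ = (ln z₁ − r·ln z₂)/(1 − r) = (0.9555 − 0.80481×3.2581)/0.19519 = -8.5387 → z₀ = 0.0001957 m
V₃ = V₁ · ln(z₃/z₀)/ln(z₁/z₀) = 6.02 × 12.4607/9.4942 = 7.9009 mph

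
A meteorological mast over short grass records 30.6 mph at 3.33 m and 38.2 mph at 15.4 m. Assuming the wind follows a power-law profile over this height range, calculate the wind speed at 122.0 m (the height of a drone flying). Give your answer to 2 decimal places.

51.55 mph

First find α: α = ln(V₂/V₁)/ln(z₂/z₁) = ln(38.2/30.6)/ln(15.4/3.33) = 0.22184/1.53140 = 0.1449
Extrapolate from 15.4 m to 122.0 m: V₃ = 38.2 × (122.0/15.4)^0.1449 = 38.2 × 1.3496 = 51.5546 mph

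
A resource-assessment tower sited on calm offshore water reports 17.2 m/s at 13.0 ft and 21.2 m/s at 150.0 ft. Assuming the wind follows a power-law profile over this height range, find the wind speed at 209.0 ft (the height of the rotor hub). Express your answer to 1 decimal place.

First find α: α = ln(V₂/V₁)/ln(z₂/z₁) = ln(21.2/17.2)/ln(150.0/13.0) = 0.20909/2.44569 = 0.0855
Extrapolate from 150.0 ft to 209.0 ft: V₃ = 21.2 × (209.0/150.0)^0.0855 = 21.2 × 1.0288 = 21.8098 m/s

21.8 m/s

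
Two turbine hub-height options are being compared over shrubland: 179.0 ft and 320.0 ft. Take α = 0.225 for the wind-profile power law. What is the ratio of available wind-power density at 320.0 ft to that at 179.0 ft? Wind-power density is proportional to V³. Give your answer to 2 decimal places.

Speed ratio: V_B/V_A = (z_B/z_A)^α = (320.0/179.0)^0.225 = (1.7877)^0.225 = 1.13964
Power-density ratio: P_B/P_A = (V_B/V_A)³ = (1.13964)³ = 1.48013

1.48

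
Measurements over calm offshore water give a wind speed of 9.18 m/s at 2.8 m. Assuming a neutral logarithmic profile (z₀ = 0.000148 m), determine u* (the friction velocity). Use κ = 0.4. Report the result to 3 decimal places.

Log law: V(z) = (u*/κ) · ln(z/z₀) ⇒ u* = κ · V / ln(z/z₀)
u* = 0.4 × 9.18 / ln(2.8/0.000148) = 0.4 × 9.18 / 9.8479
   = 3.6720 / 9.8479 = 0.3729 m/s

u* ≈ 0.373 m/s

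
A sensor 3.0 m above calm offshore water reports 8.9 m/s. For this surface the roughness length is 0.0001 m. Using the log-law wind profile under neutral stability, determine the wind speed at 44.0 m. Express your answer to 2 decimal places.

11.22 m/s

Log law: V(z) ∝ ln(z/z₀), so V₂/V₁ = ln(z₂/z₀) / ln(z₁/z₀).
ln(44.0/0.0001) = 12.9945, ln(3.0/0.0001) = 10.3090
V₂ = 8.9 × 12.9945/10.3090 = 8.9 × 1.2605 = 11.2185 m/s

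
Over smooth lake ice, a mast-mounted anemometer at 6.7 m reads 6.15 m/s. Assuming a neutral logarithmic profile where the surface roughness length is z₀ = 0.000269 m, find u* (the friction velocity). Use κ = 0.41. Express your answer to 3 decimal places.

u* ≈ 0.249 m/s

Log law: V(z) = (u*/κ) · ln(z/z₀) ⇒ u* = κ · V / ln(z/z₀)
u* = 0.41 × 6.15 / ln(6.7/0.000269) = 0.41 × 6.15 / 10.1229
   = 2.5215 / 10.1229 = 0.2491 m/s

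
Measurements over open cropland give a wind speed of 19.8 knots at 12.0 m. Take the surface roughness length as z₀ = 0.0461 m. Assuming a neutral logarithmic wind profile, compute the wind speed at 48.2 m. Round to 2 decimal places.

Log law: V(z) ∝ ln(z/z₀), so V₂/V₁ = ln(z₂/z₀) / ln(z₁/z₀).
ln(48.2/0.0461) = 6.9523, ln(12.0/0.0461) = 5.5618
V₂ = 19.8 × 6.9523/5.5618 = 19.8 × 1.2500 = 24.7500 knots

24.75 knots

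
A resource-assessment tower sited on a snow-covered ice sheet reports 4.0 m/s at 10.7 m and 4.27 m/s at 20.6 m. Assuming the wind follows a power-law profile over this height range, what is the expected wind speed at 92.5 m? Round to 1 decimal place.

First find α: α = ln(V₂/V₁)/ln(z₂/z₁) = ln(4.27/4.0)/ln(20.6/10.7) = 0.06532/0.65505 = 0.0997
Extrapolate from 20.6 m to 92.5 m: V₃ = 4.27 × (92.5/20.6)^0.0997 = 4.27 × 1.1616 = 4.9599 m/s

5.0 m/s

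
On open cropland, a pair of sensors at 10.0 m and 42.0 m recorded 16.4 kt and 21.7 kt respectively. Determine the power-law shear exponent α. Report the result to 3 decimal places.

Power law: V₂/V₁ = (z₂/z₁)^α ⇒ α = ln(V₂/V₁) / ln(z₂/z₁)
α = ln(21.7/16.4) / ln(42.0/10.0) = ln(1.3232) / ln(4.2000)
  = 0.28003 / 1.43508 = 0.19513

α ≈ 0.195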